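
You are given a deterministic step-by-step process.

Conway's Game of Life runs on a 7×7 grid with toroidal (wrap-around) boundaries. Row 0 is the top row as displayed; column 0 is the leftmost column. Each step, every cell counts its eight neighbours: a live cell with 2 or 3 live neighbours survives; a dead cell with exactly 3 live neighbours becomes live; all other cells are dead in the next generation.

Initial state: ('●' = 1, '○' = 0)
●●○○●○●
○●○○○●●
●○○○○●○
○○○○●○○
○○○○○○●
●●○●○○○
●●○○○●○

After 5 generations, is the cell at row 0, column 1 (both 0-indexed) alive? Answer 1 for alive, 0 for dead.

1

0) ●●○○●○●
○●○○○●●
●○○○○●○
○○○○●○○
○○○○○○●
●●○●○○○
●●○○○●○
1) ○○●○●○○
○●○○●○○
●○○○●●○
○○○○○●●
●○○○○○○
○●●○○○○
○○○○●●○
2) ○○○○●○○
○●○○●○○
●○○○●○○
●○○○●●○
●●○○○○●
○●○○○○○
○●●○●●○
3) ○●●○●○○
○○○●●●○
●●○●●○●
○○○○●●○
○●○○○●●
○○○○○●●
○●●●●●○
4) ○●○○○○○
○○○○○○●
●○●○○○●
○●●●○○○
●○○○○○○
○●○●○○○
●●○○○○●
5) ○●○○○○●
○●○○○○●
●○●●○○●
○○●●○○●
●○○●○○○
○●●○○○●
○●○○○○○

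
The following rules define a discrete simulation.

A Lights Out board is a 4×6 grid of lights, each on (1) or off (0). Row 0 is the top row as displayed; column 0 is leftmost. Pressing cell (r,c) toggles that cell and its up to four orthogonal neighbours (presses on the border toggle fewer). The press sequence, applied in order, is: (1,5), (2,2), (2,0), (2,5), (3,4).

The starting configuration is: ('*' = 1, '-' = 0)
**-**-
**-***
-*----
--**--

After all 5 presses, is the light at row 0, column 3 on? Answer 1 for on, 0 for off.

0) **-**-
**-***
-*----
--**--
1) **-***
**-*--
-*---*
--**--
2) **-***
****--
--**-*
---*--
3) **-***
-***--
****-*
*--*--
4) **-***
-***-*
*****-
*--*-*
5) **-***
-***-*
****--
*---*-

1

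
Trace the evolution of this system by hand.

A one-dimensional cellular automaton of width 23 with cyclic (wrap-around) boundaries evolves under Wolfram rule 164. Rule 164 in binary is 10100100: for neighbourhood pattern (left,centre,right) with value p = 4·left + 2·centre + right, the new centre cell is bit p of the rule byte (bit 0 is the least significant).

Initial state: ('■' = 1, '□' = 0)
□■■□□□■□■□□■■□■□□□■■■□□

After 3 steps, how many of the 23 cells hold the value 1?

k=0  □■■□□□■□■□□■■□■□□□■■■□□
k=1  □□□□□□■■■□□□□■■□□□□■□□□
k=2  □□□□□□□■□□□□□□□□□□□■□□□
k=3  □□□□□□□■□□□□□□□□□□□■□□□

2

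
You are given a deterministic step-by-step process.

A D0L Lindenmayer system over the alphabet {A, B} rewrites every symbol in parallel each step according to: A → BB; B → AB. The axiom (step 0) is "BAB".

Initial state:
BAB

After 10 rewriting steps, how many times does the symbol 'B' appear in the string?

2048

gen 0: BAB
gen 1: ABBBAB
gen 2: BBABABABBBAB
gen 3: ABABBBABBBABBBABABABBBAB
gen 4: BBABBBABABABBBABABABBBABABABBBABBBABBBABABABBBAB
gen 5: ABABBBABABABBBABBBABBBABABABBBABBBABBBABABABBBABBBABBBABABABBBABABABBBABABABBBABBBABBBABABABBBAB
gen 6: BBABBBABABABBBABBBABBBABABABBBABABABBBABABABBBABBBABBBABAB…ABABABBBABBBABBBABABABBBABABABBBABABABBBABBBABBBABABABBBAB  (len 192)
gen 7: ABABBBABABABBBABBBABBBABABABBBABABABBBABABABBBABBBABBBABAB…ABABABBBABBBABBBABABABBBABABABBBABABABBBABBBABBBABABABBBAB  (len 384)
gen 8: BBABBBABABABBBABBBABBBABABABBBABABABBBABABABBBABBBABBBABAB…ABABABBBABBBABBBABABABBBABABABBBABABABBBABBBABBBABABABBBAB  (len 768)
gen 9: ABABBBABABABBBABBBABBBABABABBBABABABBBABABABBBABBBABBBABAB…ABABABBBABBBABBBABABABBBABABABBBABABABBBABBBABBBABABABBBAB  (len 1536)
gen 10: BBABBBABABABBBABBBABBBABABABBBABABABBBABABABBBABBBABBBABAB…ABABABBBABBBABBBABABABBBABABABBBABABABBBABBBABBBABABABBBAB  (len 3072)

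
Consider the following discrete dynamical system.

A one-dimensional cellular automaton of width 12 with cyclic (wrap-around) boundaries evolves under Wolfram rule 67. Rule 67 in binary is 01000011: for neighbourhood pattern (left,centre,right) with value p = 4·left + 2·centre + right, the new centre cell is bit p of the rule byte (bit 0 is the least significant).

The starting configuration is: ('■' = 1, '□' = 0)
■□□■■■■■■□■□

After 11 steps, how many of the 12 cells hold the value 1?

k=0  ■□□■■■■■■□■□
k=1  □□■□□□□□■□□□
k=2  ■■□□■■■■□□■■
k=3  □■□■□□□■□■□□
k=4  ■□□□□■■□□□□■
k=5  ■□■■■□■□■■■□
k=6  □□□□■□□□□□■□
k=7  ■■■■□□■■■■□□
k=8  □□□■□■□□□■□■
k=9  □■■□□□□■■□□□
k=10  ■□■□■■■□■□■■
k=11  ■□□□□□■□□□□□

2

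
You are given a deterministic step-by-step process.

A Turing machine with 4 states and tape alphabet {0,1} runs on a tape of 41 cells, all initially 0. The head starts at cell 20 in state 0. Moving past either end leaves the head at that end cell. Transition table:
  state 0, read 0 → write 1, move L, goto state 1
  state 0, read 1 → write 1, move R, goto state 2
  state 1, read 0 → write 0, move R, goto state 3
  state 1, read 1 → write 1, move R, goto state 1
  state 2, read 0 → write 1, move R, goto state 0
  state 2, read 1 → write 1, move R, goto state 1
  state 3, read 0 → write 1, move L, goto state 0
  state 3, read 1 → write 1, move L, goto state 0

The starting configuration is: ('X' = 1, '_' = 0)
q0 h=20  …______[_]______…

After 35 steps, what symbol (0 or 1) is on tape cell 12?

1

t=0: q0 h=20  …______[_]______…
t=1: q1 h=19  …______[_]X_____…
t=2: q3 h=20  …______[X]______…
t=3: q0 h=19  …______[_]X_____…
t=4: q1 h=18  …______[_]XX____…
t=5: q3 h=19  …______[X]X_____…
t=6: q0 h=18  …______[_]XX____…
t=7: q1 h=17  …______[_]XXX___…
t=8: q3 h=18  …______[X]XX____…
t=9: q0 h=17  …______[_]XXX___…
t=10: q1 h=16  …______[_]XXXX__…
t=11: q3 h=17  …______[X]XXX___…
t=12: q0 h=16  …______[_]XXXX__…
t=13: q1 h=15  …______[_]XXXXX_…
t=14: q3 h=16  …______[X]XXXX__…
t=15: q0 h=15  …______[_]XXXXX_…
t=16: q1 h=14  …______[_]XXXXXX…
t=17: q3 h=15  …______[X]XXXXX_…
t=18: q0 h=14  …______[_]XXXXXX…
t=19: q1 h=13  …______[_]XXXXXX…
t=20: q3 h=14  …______[X]XXXXXX…
t=21: q0 h=13  …______[_]XXXXXX…
t=22: q1 h=12  …______[_]XXXXXX…
t=23: q3 h=13  …______[X]XXXXXX…
t=24: q0 h=12  …______[_]XXXXXX…
t=25: q1 h=11  …______[_]XXXXXX…
t=26: q3 h=12  …______[X]XXXXXX…
t=27: q0 h=11  …______[_]XXXXXX…
t=28: q1 h=10  …______[_]XXXXXX…
t=29: q3 h=11  …______[X]XXXXXX…
t=30: q0 h=10  …______[_]XXXXXX…
t=31: q1 h= 9  …______[_]XXXXXX…
t=32: q3 h=10  …______[X]XXXXXX…
t=33: q0 h= 9  …______[_]XXXXXX…
t=34: q1 h= 8  …______[_]XXXXXX…
t=35: q3 h= 9  …______[X]XXXXXX…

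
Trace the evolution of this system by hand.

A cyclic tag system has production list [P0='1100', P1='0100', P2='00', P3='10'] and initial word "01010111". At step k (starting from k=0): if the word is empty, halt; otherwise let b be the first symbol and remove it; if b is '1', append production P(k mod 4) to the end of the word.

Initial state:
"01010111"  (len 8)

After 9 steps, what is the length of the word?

k=0  "01010111"  (len 8)
k=1  "1010111"  (len 7)
k=2  "0101110100"  (len 10)
k=3  "101110100"  (len 9)
k=4  "0111010010"  (len 10)
k=5  "111010010"  (len 9)
k=6  "110100100100"  (len 12)
k=7  "1010010010000"  (len 13)
k=8  "01001001000010"  (len 14)
k=9  "1001001000010"  (len 13)

13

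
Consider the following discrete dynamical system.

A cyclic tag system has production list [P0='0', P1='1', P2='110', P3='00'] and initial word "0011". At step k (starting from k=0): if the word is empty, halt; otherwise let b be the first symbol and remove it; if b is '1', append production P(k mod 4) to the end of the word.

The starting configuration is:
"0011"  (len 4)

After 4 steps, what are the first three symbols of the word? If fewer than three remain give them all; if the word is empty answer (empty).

step 0: "0011"  (len 4)
step 1: "011"  (len 3)
step 2: "11"  (len 2)
step 3: "1110"  (len 4)
step 4: "11000"  (len 5)

110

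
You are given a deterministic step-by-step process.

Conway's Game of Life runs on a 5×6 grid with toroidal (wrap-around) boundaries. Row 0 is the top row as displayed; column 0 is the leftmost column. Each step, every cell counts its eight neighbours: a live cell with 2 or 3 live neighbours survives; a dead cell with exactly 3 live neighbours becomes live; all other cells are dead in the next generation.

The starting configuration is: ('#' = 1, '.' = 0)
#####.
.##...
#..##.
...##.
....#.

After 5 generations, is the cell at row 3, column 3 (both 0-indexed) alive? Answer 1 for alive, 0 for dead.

0

gen 0: #####.
.##...
#..##.
...##.
....#.
gen 1: #...##
......
.#..##
......
.#....
gen 2: #....#
......
......
#.....
#....#
gen 3: #....#
......
......
#....#
.#....
gen 4: #.....
......
......
#.....
.#....
gen 5: ......
......
......
......
##....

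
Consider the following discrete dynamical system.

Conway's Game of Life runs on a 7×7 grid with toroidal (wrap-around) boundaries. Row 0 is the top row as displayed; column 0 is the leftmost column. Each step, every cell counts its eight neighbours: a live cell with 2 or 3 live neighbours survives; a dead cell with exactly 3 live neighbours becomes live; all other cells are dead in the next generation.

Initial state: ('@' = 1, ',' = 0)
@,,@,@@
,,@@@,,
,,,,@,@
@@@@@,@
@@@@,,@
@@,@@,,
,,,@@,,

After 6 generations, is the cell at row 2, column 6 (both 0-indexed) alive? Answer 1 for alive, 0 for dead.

k=0  @,,@,@@
,,@@@,,
,,,,@,@
@@@@@,@
@@@@,,@
@@,@@,,
,,,@@,,
k=1  ,,,,,@@
@,@,,,,
,,,,,,@
,,,,@,,
,,,,,,,
,,,,,@@
,@,,,,,
k=2  @@,,,,@
@,,,,@,
,,,,,,,
,,,,,,,
,,,,,@,
,,,,,,,
@,,,,,,
k=3  ,@,,,,,
@@,,,,,
,,,,,,,
,,,,,,,
,,,,,,,
,,,,,,,
@@,,,,@
k=4  ,,@,,,@
@@,,,,,
,,,,,,,
,,,,,,,
,,,,,,,
@,,,,,,
@@,,,,,
k=5  ,,@,,,@
@@,,,,,
,,,,,,,
,,,,,,,
,,,,,,,
@@,,,,,
@@,,,,@
k=6  ,,@,,,@
@@,,,,,
,,,,,,,
,,,,,,,
,,,,,,,
,@,,,,@
,,@,,,@

0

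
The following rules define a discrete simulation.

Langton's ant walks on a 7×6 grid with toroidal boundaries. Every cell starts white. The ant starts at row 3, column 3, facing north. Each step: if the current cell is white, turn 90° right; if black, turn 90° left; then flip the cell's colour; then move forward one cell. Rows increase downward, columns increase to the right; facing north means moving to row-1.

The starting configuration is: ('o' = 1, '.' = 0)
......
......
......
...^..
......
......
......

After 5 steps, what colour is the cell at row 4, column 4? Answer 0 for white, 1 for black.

1

gen 0: ......
......
......
...^..
......
......
......
gen 1: ......
......
......
...o>.
......
......
......
gen 2: ......
......
......
...oo.
....v.
......
......
gen 3: ......
......
......
...oo.
...<o.
......
......
gen 4: ......
......
......
...^o.
...oo.
......
......
gen 5: ......
......
......
..<.o.
...oo.
......
......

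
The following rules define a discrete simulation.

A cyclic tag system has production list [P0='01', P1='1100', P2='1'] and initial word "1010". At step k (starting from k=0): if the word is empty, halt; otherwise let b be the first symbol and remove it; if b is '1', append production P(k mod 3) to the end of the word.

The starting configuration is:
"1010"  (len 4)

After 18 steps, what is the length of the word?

k=0  "1010"  (len 4)
k=1  "01001"  (len 5)
k=2  "1001"  (len 4)
k=3  "0011"  (len 4)
k=4  "011"  (len 3)
k=5  "11"  (len 2)
k=6  "11"  (len 2)
k=7  "101"  (len 3)
k=8  "011100"  (len 6)
k=9  "11100"  (len 5)
k=10  "110001"  (len 6)
k=11  "100011100"  (len 9)
k=12  "000111001"  (len 9)
k=13  "00111001"  (len 8)
k=14  "0111001"  (len 7)
k=15  "111001"  (len 6)
k=16  "1100101"  (len 7)
k=17  "1001011100"  (len 10)
k=18  "0010111001"  (len 10)

10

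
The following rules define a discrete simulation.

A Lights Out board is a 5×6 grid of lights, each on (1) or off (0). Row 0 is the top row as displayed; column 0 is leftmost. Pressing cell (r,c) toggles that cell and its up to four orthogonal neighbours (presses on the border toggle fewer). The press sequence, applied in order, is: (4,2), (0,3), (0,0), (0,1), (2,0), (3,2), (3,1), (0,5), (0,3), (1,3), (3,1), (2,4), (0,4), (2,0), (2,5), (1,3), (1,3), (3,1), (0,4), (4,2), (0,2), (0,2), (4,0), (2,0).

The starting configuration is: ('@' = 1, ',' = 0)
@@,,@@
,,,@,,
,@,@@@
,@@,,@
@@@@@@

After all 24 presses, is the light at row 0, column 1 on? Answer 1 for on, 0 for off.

1

k=0  @@,,@@
,,,@,,
,@,@@@
,@@,,@
@@@@@@
k=1  @@,,@@
,,,@,,
,@,@@@
,@,,,@
@,,,@@
k=2  @@@@,@
,,,,,,
,@,@@@
,@,,,@
@,,,@@
k=3  ,,@@,@
@,,,,,
,@,@@@
,@,,,@
@,,,@@
k=4  @@,@,@
@@,,,,
,@,@@@
,@,,,@
@,,,@@
k=5  @@,@,@
,@,,,,
@,,@@@
@@,,,@
@,,,@@
k=6  @@,@,@
,@,,,,
@,@@@@
@,@@,@
@,@,@@
k=7  @@,@,@
,@,,,,
@@@@@@
,@,@,@
@@@,@@
k=8  @@,@@,
,@,,,@
@@@@@@
,@,@,@
@@@,@@
k=9  @@@,,,
,@,@,@
@@@@@@
,@,@,@
@@@,@@
k=10  @@@@,,
,@@,@@
@@@,@@
,@,@,@
@@@,@@
k=11  @@@@,,
,@@,@@
@,@,@@
@,@@,@
@,@,@@
k=12  @@@@,,
,@@,,@
@,@@,,
@,@@@@
@,@,@@
k=13  @@@,@@
,@@,@@
@,@@,,
@,@@@@
@,@,@@
k=14  @@@,@@
@@@,@@
,@@@,,
,,@@@@
@,@,@@
k=15  @@@,@@
@@@,@,
,@@@@@
,,@@@,
@,@,@@
k=16  @@@@@@
@@,@,,
,@@,@@
,,@@@,
@,@,@@
k=17  @@@,@@
@@@,@,
,@@@@@
,,@@@,
@,@,@@
k=18  @@@,@@
@@@,@,
,,@@@@
@@,@@,
@@@,@@
k=19  @@@@,,
@@@,,,
,,@@@@
@@,@@,
@@@,@@
k=20  @@@@,,
@@@,,,
,,@@@@
@@@@@,
@,,@@@
k=21  @,,,,,
@@,,,,
,,@@@@
@@@@@,
@,,@@@
k=22  @@@@,,
@@@,,,
,,@@@@
@@@@@,
@,,@@@
k=23  @@@@,,
@@@,,,
,,@@@@
,@@@@,
,@,@@@
k=24  @@@@,,
,@@,,,
@@@@@@
@@@@@,
,@,@@@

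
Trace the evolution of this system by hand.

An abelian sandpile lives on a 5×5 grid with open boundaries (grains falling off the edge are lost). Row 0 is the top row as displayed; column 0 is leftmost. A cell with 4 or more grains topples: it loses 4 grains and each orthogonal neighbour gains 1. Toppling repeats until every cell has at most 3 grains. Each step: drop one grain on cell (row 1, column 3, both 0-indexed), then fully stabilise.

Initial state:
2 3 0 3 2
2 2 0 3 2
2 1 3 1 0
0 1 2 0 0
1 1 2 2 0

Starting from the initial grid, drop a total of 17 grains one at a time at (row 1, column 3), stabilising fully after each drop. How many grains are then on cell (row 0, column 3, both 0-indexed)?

2

0) 2 3 0 3 2
2 2 0 3 2
2 1 3 1 0
0 1 2 0 0
1 1 2 2 0
1) 2 3 1 0 3
2 2 1 1 3
2 1 3 2 0
0 1 2 0 0
1 1 2 2 0
2) 2 3 1 0 3
2 2 1 2 3
2 1 3 2 0
0 1 2 0 0
1 1 2 2 0
3) 2 3 1 0 3
2 2 1 3 3
2 1 3 2 0
0 1 2 0 0
1 1 2 2 0
4) 2 3 1 2 0
2 2 2 1 1
2 1 3 3 1
0 1 2 0 0
1 1 2 2 0
5) 2 3 1 2 0
2 2 2 2 1
2 1 3 3 1
0 1 2 0 0
1 1 2 2 0
6) 2 3 1 2 0
2 2 2 3 1
2 1 3 3 1
0 1 2 0 0
1 1 2 2 0
7) 2 3 2 3 0
2 3 0 2 2
2 2 1 1 2
0 1 3 1 0
1 1 2 2 0
8) 2 3 2 3 0
2 3 0 3 2
2 2 1 1 2
0 1 3 1 0
1 1 2 2 0
9) 2 3 3 0 1
2 3 1 1 3
2 2 1 2 2
0 1 3 1 0
1 1 2 2 0
10) 2 3 3 0 1
2 3 1 2 3
2 2 1 2 2
0 1 3 1 0
1 1 2 2 0
11) 2 3 3 0 1
2 3 1 3 3
2 2 1 2 2
0 1 3 1 0
1 1 2 2 0
12) 2 3 3 1 2
2 3 2 1 0
2 2 1 3 3
0 1 3 1 0
1 1 2 2 0
13) 2 3 3 1 2
2 3 2 2 0
2 2 1 3 3
0 1 3 1 0
1 1 2 2 0
14) 2 3 3 1 2
2 3 2 3 0
2 2 1 3 3
0 1 3 1 0
1 1 2 2 0
15) 2 3 3 2 2
2 3 3 1 2
2 2 2 1 0
0 1 3 2 1
1 1 2 2 0
16) 2 3 3 2 2
2 3 3 2 2
2 2 2 1 0
0 1 3 2 1
1 1 2 2 0
17) 2 3 3 2 2
2 3 3 3 2
2 2 2 1 0
0 1 3 2 1
1 1 2 2 0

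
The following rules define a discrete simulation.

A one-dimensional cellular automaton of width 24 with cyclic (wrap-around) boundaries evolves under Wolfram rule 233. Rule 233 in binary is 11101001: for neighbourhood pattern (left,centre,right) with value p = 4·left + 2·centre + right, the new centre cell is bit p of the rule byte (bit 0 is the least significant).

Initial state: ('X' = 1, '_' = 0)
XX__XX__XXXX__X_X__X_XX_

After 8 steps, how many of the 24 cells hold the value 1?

t=0: XX__XX__XXXX__X_X__X_XX_
t=1: XX__XX__XXXX___X____XXXX
t=2: XX__XX__XXXX_X___XX_XXXX
t=3: XX__XX__XXXXX__X_XXXXXXX
t=4: XX__XX__XXXXX___XXXXXXXX
t=5: XX__XX__XXXXX_X_XXXXXXXX
t=6: XX__XX__XXXXXX_XXXXXXXXX
t=7: XX__XX__XXXXXXXXXXXXXXXX
t=8: XX__XX__XXXXXXXXXXXXXXXX

20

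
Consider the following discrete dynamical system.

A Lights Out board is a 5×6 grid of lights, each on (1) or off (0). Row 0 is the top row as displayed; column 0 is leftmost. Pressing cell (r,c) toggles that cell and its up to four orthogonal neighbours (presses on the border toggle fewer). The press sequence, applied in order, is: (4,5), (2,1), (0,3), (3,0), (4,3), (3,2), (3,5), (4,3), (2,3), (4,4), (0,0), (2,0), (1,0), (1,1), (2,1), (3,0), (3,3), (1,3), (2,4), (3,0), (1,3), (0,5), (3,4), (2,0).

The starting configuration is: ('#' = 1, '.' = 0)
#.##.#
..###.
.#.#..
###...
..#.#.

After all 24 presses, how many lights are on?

k=0  #.##.#
..###.
.#.#..
###...
..#.#.
k=1  #.##.#
..###.
.#.#..
###..#
..#..#
k=2  #.##.#
.####.
#.##..
#.#..#
..#..#
k=3  #...##
.##.#.
#.##..
#.#..#
..#..#
k=4  #...##
.##.#.
..##..
.##..#
#.#..#
k=5  #...##
.##.#.
..##..
.###.#
#..###
k=6  #...##
.##.#.
...#..
.....#
#.####
k=7  #...##
.##.#.
...#.#
....#.
#.###.
k=8  #...##
.##.#.
...#.#
...##.
#.....
k=9  #...##
.####.
..#.##
....#.
#.....
k=10  #...##
.####.
..#.##
......
#..###
k=11  .#..##
#####.
..#.##
......
#..###
k=12  .#..##
.####.
###.##
#.....
#..###
k=13  ##..##
#.###.
.##.##
#.....
#..###
k=14  #...##
.#.##.
..#.##
#.....
#..###
k=15  #...##
...##.
##..##
##....
#..###
k=16  #...##
...##.
.#..##
......
...###
k=17  #...##
...##.
.#.###
..###.
....##
k=18  #..###
..#...
.#..##
..###.
....##
k=19  #..###
..#.#.
.#.#..
..##..
....##
k=20  #..###
..#.#.
##.#..
####..
#...##
k=21  #...##
...#..
##....
####..
#...##
k=22  #.....
...#.#
##....
####..
#...##
k=23  #.....
...#.#
##..#.
###.##
#....#
k=24  #.....
#..#.#
....#.
.##.##
#....#

11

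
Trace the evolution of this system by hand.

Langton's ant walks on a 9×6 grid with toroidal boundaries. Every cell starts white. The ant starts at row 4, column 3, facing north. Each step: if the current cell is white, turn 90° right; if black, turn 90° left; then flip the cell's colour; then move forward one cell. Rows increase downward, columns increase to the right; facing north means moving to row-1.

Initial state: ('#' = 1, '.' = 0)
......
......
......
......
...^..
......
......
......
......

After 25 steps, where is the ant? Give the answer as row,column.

6,2

[0] ......
......
......
......
...^..
......
......
......
......
[1] ......
......
......
......
...#>.
......
......
......
......
[2] ......
......
......
......
...##.
....v.
......
......
......
[3] ......
......
......
......
...##.
...<#.
......
......
......
[4] ......
......
......
......
...^#.
...##.
......
......
......
[5] ......
......
......
......
..<.#.
...##.
......
......
......
[6] ......
......
......
..^...
..#.#.
...##.
......
......
......
[7] ......
......
......
..#>..
..#.#.
...##.
......
......
......
[8] ......
......
......
..##..
..#v#.
...##.
......
......
......
[9] ......
......
......
..##..
..<##.
...##.
......
......
......
[10] ......
......
......
..##..
...##.
..v##.
......
......
......
[11] ......
......
......
..##..
...##.
.<###.
......
......
......
[12] ......
......
......
..##..
.^.##.
.####.
......
......
......
[13] ......
......
......
..##..
.#>##.
.####.
......
......
......
[14] ......
......
......
..##..
.####.
.#v##.
......
......
......
[15] ......
......
......
..##..
.####.
.#.>#.
......
......
......
[16] ......
......
......
..##..
.##^#.
.#..#.
......
......
......
[17] ......
......
......
..##..
.#<.#.
.#..#.
......
......
......
[18] ......
......
......
..##..
.#..#.
.#v.#.
......
......
......
[19] ......
......
......
..##..
.#..#.
.<#.#.
......
......
......
[20] ......
......
......
..##..
.#..#.
..#.#.
.v....
......
......
[21] ......
......
......
..##..
.#..#.
..#.#.
<#....
......
......
[22] ......
......
......
..##..
.#..#.
^.#.#.
##....
......
......
[23] ......
......
......
..##..
.#..#.
#>#.#.
##....
......
......
[24] ......
......
......
..##..
.#..#.
###.#.
#v....
......
......
[25] ......
......
......
..##..
.#..#.
###.#.
#.>...
......
......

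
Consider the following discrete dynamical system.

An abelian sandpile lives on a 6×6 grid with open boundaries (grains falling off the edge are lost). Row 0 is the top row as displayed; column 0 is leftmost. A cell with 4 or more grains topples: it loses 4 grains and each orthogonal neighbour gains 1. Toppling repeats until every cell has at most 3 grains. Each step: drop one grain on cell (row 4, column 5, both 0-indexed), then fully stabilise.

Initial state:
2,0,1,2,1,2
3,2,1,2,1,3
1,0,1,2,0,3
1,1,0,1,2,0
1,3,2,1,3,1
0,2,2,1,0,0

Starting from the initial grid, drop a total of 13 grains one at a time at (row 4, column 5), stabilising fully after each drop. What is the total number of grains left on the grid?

58

step 0: 2,0,1,2,1,2
3,2,1,2,1,3
1,0,1,2,0,3
1,1,0,1,2,0
1,3,2,1,3,1
0,2,2,1,0,0
step 1: 2,0,1,2,1,2
3,2,1,2,1,3
1,0,1,2,0,3
1,1,0,1,2,0
1,3,2,1,3,2
0,2,2,1,0,0
step 2: 2,0,1,2,1,2
3,2,1,2,1,3
1,0,1,2,0,3
1,1,0,1,2,0
1,3,2,1,3,3
0,2,2,1,0,0
step 3: 2,0,1,2,1,2
3,2,1,2,1,3
1,0,1,2,0,3
1,1,0,1,3,1
1,3,2,2,0,1
0,2,2,1,1,1
step 4: 2,0,1,2,1,2
3,2,1,2,1,3
1,0,1,2,0,3
1,1,0,1,3,1
1,3,2,2,0,2
0,2,2,1,1,1
step 5: 2,0,1,2,1,2
3,2,1,2,1,3
1,0,1,2,0,3
1,1,0,1,3,1
1,3,2,2,0,3
0,2,2,1,1,1
step 6: 2,0,1,2,1,2
3,2,1,2,1,3
1,0,1,2,0,3
1,1,0,1,3,2
1,3,2,2,1,0
0,2,2,1,1,2
step 7: 2,0,1,2,1,2
3,2,1,2,1,3
1,0,1,2,0,3
1,1,0,1,3,2
1,3,2,2,1,1
0,2,2,1,1,2
step 8: 2,0,1,2,1,2
3,2,1,2,1,3
1,0,1,2,0,3
1,1,0,1,3,2
1,3,2,2,1,2
0,2,2,1,1,2
step 9: 2,0,1,2,1,2
3,2,1,2,1,3
1,0,1,2,0,3
1,1,0,1,3,2
1,3,2,2,1,3
0,2,2,1,1,2
step 10: 2,0,1,2,1,2
3,2,1,2,1,3
1,0,1,2,0,3
1,1,0,1,3,3
1,3,2,2,2,0
0,2,2,1,1,3
step 11: 2,0,1,2,1,2
3,2,1,2,1,3
1,0,1,2,0,3
1,1,0,1,3,3
1,3,2,2,2,1
0,2,2,1,1,3
step 12: 2,0,1,2,1,2
3,2,1,2,1,3
1,0,1,2,0,3
1,1,0,1,3,3
1,3,2,2,2,2
0,2,2,1,1,3
step 13: 2,0,1,2,1,2
3,2,1,2,1,3
1,0,1,2,0,3
1,1,0,1,3,3
1,3,2,2,2,3
0,2,2,1,1,3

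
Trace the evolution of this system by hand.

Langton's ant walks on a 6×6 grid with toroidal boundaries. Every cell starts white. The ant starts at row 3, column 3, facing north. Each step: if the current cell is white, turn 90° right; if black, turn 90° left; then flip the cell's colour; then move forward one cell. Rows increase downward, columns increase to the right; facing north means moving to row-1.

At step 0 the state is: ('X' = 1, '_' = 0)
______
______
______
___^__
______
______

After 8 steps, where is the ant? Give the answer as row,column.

k=0  ______
______
______
___^__
______
______
k=1  ______
______
______
___X>_
______
______
k=2  ______
______
______
___XX_
____v_
______
k=3  ______
______
______
___XX_
___<X_
______
k=4  ______
______
______
___^X_
___XX_
______
k=5  ______
______
______
__<_X_
___XX_
______
k=6  ______
______
__^___
__X_X_
___XX_
______
k=7  ______
______
__X>__
__X_X_
___XX_
______
k=8  ______
______
__XX__
__XvX_
___XX_
______

3,3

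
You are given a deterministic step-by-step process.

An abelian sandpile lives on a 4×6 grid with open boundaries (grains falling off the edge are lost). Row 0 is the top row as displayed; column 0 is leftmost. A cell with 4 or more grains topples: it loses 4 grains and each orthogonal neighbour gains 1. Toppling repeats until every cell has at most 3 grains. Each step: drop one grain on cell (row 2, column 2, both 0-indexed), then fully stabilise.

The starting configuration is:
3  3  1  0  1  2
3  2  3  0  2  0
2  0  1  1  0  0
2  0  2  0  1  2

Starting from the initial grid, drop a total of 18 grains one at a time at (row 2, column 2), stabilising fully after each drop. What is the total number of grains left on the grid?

0) 3  3  1  0  1  2
3  2  3  0  2  0
2  0  1  1  0  0
2  0  2  0  1  2
1) 3  3  1  0  1  2
3  2  3  0  2  0
2  0  2  1  0  0
2  0  2  0  1  2
2) 3  3  1  0  1  2
3  2  3  0  2  0
2  0  3  1  0  0
2  0  2  0  1  2
3) 3  3  2  0  1  2
3  3  0  1  2  0
2  1  1  2  0  0
2  0  3  0  1  2
4) 3  3  2  0  1  2
3  3  0  1  2  0
2  1  2  2  0  0
2  0  3  0  1  2
5) 3  3  2  0  1  2
3  3  0  1  2  0
2  1  3  2  0  0
2  0  3  0  1  2
6) 3  3  2  0  1  2
3  3  1  1  2  0
2  2  1  3  0  0
2  1  0  1  1  2
7) 3  3  2  0  1  2
3  3  1  1  2  0
2  2  2  3  0  0
2  1  0  1  1  2
8) 3  3  2  0  1  2
3  3  1  1  2  0
2  2  3  3  0  0
2  1  0  1  1  2
9) 3  3  2  0  1  2
3  3  2  2  2  0
2  3  1  0  1  0
2  1  1  2  1  2
10) 3  3  2  0  1  2
3  3  2  2  2  0
2  3  2  0  1  0
2  1  1  2  1  2
11) 3  3  2  0  1  2
3  3  2  2  2  0
2  3  3  0  1  0
2  1  1  2  1  2
12) 1  2  0  1  1  2
2  3  1  3  2  0
0  2  2  1  1  0
3  2  2  2  1  2
13) 1  2  0  1  1  2
2  3  1  3  2  0
0  2  3  1  1  0
3  2  2  2  1  2
14) 1  2  0  1  1  2
2  3  2  3  2  0
0  3  0  2  1  0
3  2  3  2  1  2
15) 1  2  0  1  1  2
2  3  2  3  2  0
0  3  1  2  1  0
3  2  3  2  1  2
16) 1  2  0  1  1  2
2  3  2  3  2  0
0  3  2  2  1  0
3  2  3  2  1  2
17) 1  2  0  1  1  2
2  3  2  3  2  0
0  3  3  2  1  0
3  2  3  2  1  2
18) 1  3  1  2  1  2
3  1  2  1  3  0
2  3  0  2  2  0
0  1  3  0  2  2

37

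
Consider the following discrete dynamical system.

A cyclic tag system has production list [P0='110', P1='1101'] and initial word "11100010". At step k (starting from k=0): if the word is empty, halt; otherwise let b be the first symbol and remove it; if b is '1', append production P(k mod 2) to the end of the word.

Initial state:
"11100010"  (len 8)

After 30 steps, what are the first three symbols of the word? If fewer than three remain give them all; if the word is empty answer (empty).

t=0: "11100010"  (len 8)
t=1: "1100010110"  (len 10)
t=2: "1000101101101"  (len 13)
t=3: "000101101101110"  (len 15)
t=4: "00101101101110"  (len 14)
t=5: "0101101101110"  (len 13)
t=6: "101101101110"  (len 12)
t=7: "01101101110110"  (len 14)
t=8: "1101101110110"  (len 13)
t=9: "101101110110110"  (len 15)
t=10: "011011101101101101"  (len 18)
t=11: "11011101101101101"  (len 17)
t=12: "10111011011011011101"  (len 20)
t=13: "0111011011011011101110"  (len 22)
t=14: "111011011011011101110"  (len 21)
t=15: "11011011011011101110110"  (len 23)
t=16: "10110110110111011101101101"  (len 26)
t=17: "0110110110111011101101101110"  (len 28)
t=18: "110110110111011101101101110"  (len 27)
t=19: "10110110111011101101101110110"  (len 29)
t=20: "01101101110111011011011101101101"  (len 32)
t=21: "1101101110111011011011101101101"  (len 31)
t=22: "1011011101110110110111011011011101"  (len 34)
t=23: "011011101110110110111011011011101110"  (len 36)
t=24: "11011101110110110111011011011101110"  (len 35)
t=25: "1011101110110110111011011011101110110"  (len 37)
t=26: "0111011101101101110110110111011101101101"  (len 40)
t=27: "111011101101101110110110111011101101101"  (len 39)
t=28: "110111011011011101101101110111011011011101"  (len 42)
t=29: "10111011011011101101101110111011011011101110"  (len 44)
t=30: "01110110110111011011011101110110110111011101101"  (len 47)

011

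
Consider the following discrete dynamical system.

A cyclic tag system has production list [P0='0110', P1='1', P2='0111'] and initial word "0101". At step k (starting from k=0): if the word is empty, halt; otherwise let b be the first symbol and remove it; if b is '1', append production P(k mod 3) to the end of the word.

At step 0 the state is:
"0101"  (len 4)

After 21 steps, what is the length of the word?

0) "0101"  (len 4)
1) "101"  (len 3)
2) "011"  (len 3)
3) "11"  (len 2)
4) "10110"  (len 5)
5) "01101"  (len 5)
6) "1101"  (len 4)
7) "1010110"  (len 7)
8) "0101101"  (len 7)
9) "101101"  (len 6)
10) "011010110"  (len 9)
11) "11010110"  (len 8)
12) "10101100111"  (len 11)
13) "01011001110110"  (len 14)
14) "1011001110110"  (len 13)
15) "0110011101100111"  (len 16)
16) "110011101100111"  (len 15)
17) "100111011001111"  (len 15)
18) "001110110011110111"  (len 18)
19) "01110110011110111"  (len 17)
20) "1110110011110111"  (len 16)
21) "1101100111101110111"  (len 19)

19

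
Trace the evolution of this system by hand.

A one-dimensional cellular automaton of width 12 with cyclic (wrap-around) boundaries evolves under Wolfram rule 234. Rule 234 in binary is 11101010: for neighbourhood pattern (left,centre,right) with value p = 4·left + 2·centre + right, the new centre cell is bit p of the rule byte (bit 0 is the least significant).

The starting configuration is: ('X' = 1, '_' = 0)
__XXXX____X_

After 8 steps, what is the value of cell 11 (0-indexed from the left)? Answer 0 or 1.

1

step 0: __XXXX____X_
step 1: _XXXXX___X__
step 2: XXXXXX__X___
step 3: XXXXXX_X___X
step 4: XXXXXXX___XX
step 5: XXXXXXX__XXX
step 6: XXXXXXX_XXXX
step 7: XXXXXXXXXXXX
step 8: XXXXXXXXXXXX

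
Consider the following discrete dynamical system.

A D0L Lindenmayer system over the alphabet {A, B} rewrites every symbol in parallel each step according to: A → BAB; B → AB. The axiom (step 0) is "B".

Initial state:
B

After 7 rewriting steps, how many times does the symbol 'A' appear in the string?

169

0) B
1) AB
2) BABAB
3) ABBABABBABAB
4) BABABABBABABBABABABBABABBABAB
5) ABBABABBABABBABABABBABABBABABABBABABBABABBABABABBABABBABABABBABABBABAB
6) BABABABBABABBABABABBABABBABABABBABABBABABBABABABBABABBABAB…BABABABBABABBABABABBABABBABABBABABABBABABBABABABBABABBABAB  (len 169)
7) ABBABABBABABBABABABBABABBABABABBABABBABABBABABABBABABBABAB…BABABABBABABBABABABBABABBABABBABABABBABABBABABABBABABBABAB  (len 408)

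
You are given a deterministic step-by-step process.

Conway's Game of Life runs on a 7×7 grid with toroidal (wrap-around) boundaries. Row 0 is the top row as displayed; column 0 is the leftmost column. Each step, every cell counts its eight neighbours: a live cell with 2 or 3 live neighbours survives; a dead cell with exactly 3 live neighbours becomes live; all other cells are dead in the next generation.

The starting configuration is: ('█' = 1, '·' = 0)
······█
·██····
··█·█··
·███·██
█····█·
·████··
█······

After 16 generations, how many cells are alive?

15

gen 0: ······█
·██····
··█·█··
·███·██
█····█·
·████··
█······
gen 1: ██·····
·███···
█···██·
████·██
█····█·
█████·█
████···
gen 2: ·······
··███·█
·····█·
··██···
·······
····██·
····█··
gen 3: ····██·
···███·
·····█·
·······
···██··
····██·
····██·
gen 4: ······█
···█··█
·····█·
····█··
···███·
·······
···█··█
gen 5: █····██
·····██
····██·
···█···
···███·
···█·█·
·······
gen 6: █····█·
█······
····███
···█···
··██·█·
···█·█·
····██·
gen 7: ····██·
█···█··
····███
··██··█
··██···
··██·██
·····█·
gen 8: ····███
···█···
█···█·█
··█···█
·█···██
··██·██
···█···
gen 9: ···███·
█··█···
█··█·██
·█·····
·█·██··
█·██·██
··██···
gen 10: ·······
█·██···
███·█·█
·█·█·██
·█·████
█····██
·█·····
gen 11: ·██····
█·██··█
····█··
·······
·█·█···
·██····
█·····█
gen 12: ··██···
█·██···
···█···
·······
·█·····
·██····
█······
gen 13: ··██···
·█··█··
··██···
·······
·██····
███····
···█···
gen 14: ··███··
·█··█··
··██···
·█·█···
█·█····
█··█···
···█···
gen 15: ··█·█··
·█··█··
·█·██··
·█·█···
█·██···
·███···
·······
gen 16: ···█···
·█··██·
██·██··
██·····
█···█··
·█·█···
·█·····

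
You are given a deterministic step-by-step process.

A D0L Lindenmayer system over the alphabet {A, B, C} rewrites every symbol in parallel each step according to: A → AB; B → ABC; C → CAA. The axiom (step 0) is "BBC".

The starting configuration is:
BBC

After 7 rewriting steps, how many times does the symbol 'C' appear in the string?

step 0: BBC
step 1: ABCABCCAA
step 2: ABABCCAAABABCCAACAAABAB
step 3: ABABCABABCCAACAAABABABABCABABCCAACAAABABCAAABABABABCABABC
step 4: ABABCABABCCAAABABCABABCCAACAAABABCAAABABABABCABABCABABCABA…AABABABABCABABCCAAABABABABCABABCABABCABABCCAAABABCABABCCAA  (len 143)
step 5: ABABCABABCCAAABABCABABCCAACAAABABABABCABABCCAAABABCABABCCA…BCCAAABABCABABCCAACAAABABABABCABABCCAAABABCABABCCAACAAABAB  (len 361)
step 6: ABABCABABCCAAABABCABABCCAACAAABABABABCABABCCAAABABCABABCCA…ACAAABABABABCABABCCAAABABCABABCCAACAAABABCAAABABABABCABABC  (len 911)
step 7: ABABCABABCCAAABABCABABCCAACAAABABABABCABABCCAAABABCABABCCA…AABABABABCABABCCAAABABABABCABABCABABCABABCCAAABABCABABCCAA  (len 2297)

475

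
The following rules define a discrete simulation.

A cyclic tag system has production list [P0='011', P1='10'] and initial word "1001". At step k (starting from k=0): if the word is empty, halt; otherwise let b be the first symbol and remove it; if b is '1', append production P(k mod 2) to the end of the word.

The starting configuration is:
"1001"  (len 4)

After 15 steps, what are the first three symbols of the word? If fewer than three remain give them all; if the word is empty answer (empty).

gen 0: "1001"  (len 4)
gen 1: "001011"  (len 6)
gen 2: "01011"  (len 5)
gen 3: "1011"  (len 4)
gen 4: "01110"  (len 5)
gen 5: "1110"  (len 4)
gen 6: "11010"  (len 5)
gen 7: "1010011"  (len 7)
gen 8: "01001110"  (len 8)
gen 9: "1001110"  (len 7)
gen 10: "00111010"  (len 8)
gen 11: "0111010"  (len 7)
gen 12: "111010"  (len 6)
gen 13: "11010011"  (len 8)
gen 14: "101001110"  (len 9)
gen 15: "01001110011"  (len 11)

010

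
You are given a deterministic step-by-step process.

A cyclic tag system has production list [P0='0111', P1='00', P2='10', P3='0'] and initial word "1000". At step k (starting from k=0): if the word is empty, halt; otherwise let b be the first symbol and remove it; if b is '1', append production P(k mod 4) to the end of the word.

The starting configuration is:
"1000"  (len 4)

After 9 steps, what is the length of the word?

4

0) "1000"  (len 4)
1) "0000111"  (len 7)
2) "000111"  (len 6)
3) "00111"  (len 5)
4) "0111"  (len 4)
5) "111"  (len 3)
6) "1100"  (len 4)
7) "10010"  (len 5)
8) "00100"  (len 5)
9) "0100"  (len 4)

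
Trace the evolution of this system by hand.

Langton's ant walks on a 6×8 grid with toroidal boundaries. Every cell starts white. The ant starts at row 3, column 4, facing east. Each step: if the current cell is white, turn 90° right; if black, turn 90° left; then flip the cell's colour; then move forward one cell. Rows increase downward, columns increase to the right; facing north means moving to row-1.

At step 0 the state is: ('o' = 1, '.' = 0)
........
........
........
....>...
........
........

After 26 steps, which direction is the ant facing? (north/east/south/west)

west

0) ........
........
........
....>...
........
........
1) ........
........
........
....o...
....v...
........
2) ........
........
........
....o...
...<o...
........
3) ........
........
........
...^o...
...oo...
........
4) ........
........
........
...o>...
...oo...
........
5) ........
........
....^...
...o....
...oo...
........
6) ........
........
....o>..
...o....
...oo...
........
7) ........
........
....oo..
...o.v..
...oo...
........
8) ........
........
....oo..
...o<o..
...oo...
........
9) ........
........
....^o..
...ooo..
...oo...
........
10) ........
........
...<.o..
...ooo..
...oo...
........
11) ........
...^....
...o.o..
...ooo..
...oo...
........
12) ........
...o>...
...o.o..
...ooo..
...oo...
........
13) ........
...oo...
...ovo..
...ooo..
...oo...
........
14) ........
...oo...
...<oo..
...ooo..
...oo...
........
15) ........
...oo...
....oo..
...voo..
...oo...
........
16) ........
...oo...
....oo..
....>o..
...oo...
........
17) ........
...oo...
....^o..
.....o..
...oo...
........
18) ........
...oo...
...<.o..
.....o..
...oo...
........
19) ........
...^o...
...o.o..
.....o..
...oo...
........
20) ........
..<.o...
...o.o..
.....o..
...oo...
........
21) ..^.....
..o.o...
...o.o..
.....o..
...oo...
........
22) ..o>....
..o.o...
...o.o..
.....o..
...oo...
........
23) ..oo....
..ovo...
...o.o..
.....o..
...oo...
........
24) ..oo....
..<oo...
...o.o..
.....o..
...oo...
........
25) ..oo....
...oo...
..vo.o..
.....o..
...oo...
........
26) ..oo....
...oo...
.<oo.o..
.....o..
...oo...
........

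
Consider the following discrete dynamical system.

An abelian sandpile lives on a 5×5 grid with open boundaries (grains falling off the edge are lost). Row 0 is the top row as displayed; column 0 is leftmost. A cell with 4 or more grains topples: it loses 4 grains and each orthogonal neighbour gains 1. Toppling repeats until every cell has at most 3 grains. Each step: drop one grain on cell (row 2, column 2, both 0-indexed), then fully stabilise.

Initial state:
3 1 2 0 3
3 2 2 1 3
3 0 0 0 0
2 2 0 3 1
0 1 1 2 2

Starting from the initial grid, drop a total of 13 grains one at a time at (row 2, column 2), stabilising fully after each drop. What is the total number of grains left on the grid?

50

step 0: 3 1 2 0 3
3 2 2 1 3
3 0 0 0 0
2 2 0 3 1
0 1 1 2 2
step 1: 3 1 2 0 3
3 2 2 1 3
3 0 1 0 0
2 2 0 3 1
0 1 1 2 2
step 2: 3 1 2 0 3
3 2 2 1 3
3 0 2 0 0
2 2 0 3 1
0 1 1 2 2
step 3: 3 1 2 0 3
3 2 2 1 3
3 0 3 0 0
2 2 0 3 1
0 1 1 2 2
step 4: 3 1 2 0 3
3 2 3 1 3
3 1 0 1 0
2 2 1 3 1
0 1 1 2 2
step 5: 3 1 2 0 3
3 2 3 1 3
3 1 1 1 0
2 2 1 3 1
0 1 1 2 2
step 6: 3 1 2 0 3
3 2 3 1 3
3 1 2 1 0
2 2 1 3 1
0 1 1 2 2
step 7: 3 1 2 0 3
3 2 3 1 3
3 1 3 1 0
2 2 1 3 1
0 1 1 2 2
step 8: 3 1 3 0 3
3 3 0 2 3
3 2 1 2 0
2 2 2 3 1
0 1 1 2 2
step 9: 3 1 3 0 3
3 3 0 2 3
3 2 2 2 0
2 2 2 3 1
0 1 1 2 2
step 10: 3 1 3 0 3
3 3 0 2 3
3 2 3 2 0
2 2 2 3 1
0 1 1 2 2
step 11: 3 1 3 0 3
3 3 1 2 3
3 3 0 3 0
2 2 3 3 1
0 1 1 2 2
step 12: 3 1 3 0 3
3 3 1 2 3
3 3 1 3 0
2 2 3 3 1
0 1 1 2 2
step 13: 3 1 3 0 3
3 3 1 2 3
3 3 2 3 0
2 2 3 3 1
0 1 1 2 2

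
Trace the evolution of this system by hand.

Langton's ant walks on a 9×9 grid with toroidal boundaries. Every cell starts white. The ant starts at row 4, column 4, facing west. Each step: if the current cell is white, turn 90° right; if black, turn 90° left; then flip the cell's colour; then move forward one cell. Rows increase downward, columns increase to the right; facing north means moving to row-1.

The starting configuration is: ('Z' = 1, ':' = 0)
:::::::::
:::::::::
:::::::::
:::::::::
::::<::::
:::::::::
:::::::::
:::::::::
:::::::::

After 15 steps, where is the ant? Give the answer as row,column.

0) :::::::::
:::::::::
:::::::::
:::::::::
::::<::::
:::::::::
:::::::::
:::::::::
:::::::::
1) :::::::::
:::::::::
:::::::::
::::^::::
::::Z::::
:::::::::
:::::::::
:::::::::
:::::::::
2) :::::::::
:::::::::
:::::::::
::::Z>:::
::::Z::::
:::::::::
:::::::::
:::::::::
:::::::::
3) :::::::::
:::::::::
:::::::::
::::ZZ:::
::::Zv:::
:::::::::
:::::::::
:::::::::
:::::::::
4) :::::::::
:::::::::
:::::::::
::::ZZ:::
::::<Z:::
:::::::::
:::::::::
:::::::::
:::::::::
5) :::::::::
:::::::::
:::::::::
::::ZZ:::
:::::Z:::
::::v::::
:::::::::
:::::::::
:::::::::
6) :::::::::
:::::::::
:::::::::
::::ZZ:::
:::::Z:::
:::<Z::::
:::::::::
:::::::::
:::::::::
7) :::::::::
:::::::::
:::::::::
::::ZZ:::
:::^:Z:::
:::ZZ::::
:::::::::
:::::::::
:::::::::
8) :::::::::
:::::::::
:::::::::
::::ZZ:::
:::Z>Z:::
:::ZZ::::
:::::::::
:::::::::
:::::::::
9) :::::::::
:::::::::
:::::::::
::::ZZ:::
:::ZZZ:::
:::Zv::::
:::::::::
:::::::::
:::::::::
10) :::::::::
:::::::::
:::::::::
::::ZZ:::
:::ZZZ:::
:::Z:>:::
:::::::::
:::::::::
:::::::::
11) :::::::::
:::::::::
:::::::::
::::ZZ:::
:::ZZZ:::
:::Z:Z:::
:::::v:::
:::::::::
:::::::::
12) :::::::::
:::::::::
:::::::::
::::ZZ:::
:::ZZZ:::
:::Z:Z:::
::::<Z:::
:::::::::
:::::::::
13) :::::::::
:::::::::
:::::::::
::::ZZ:::
:::ZZZ:::
:::Z^Z:::
::::ZZ:::
:::::::::
:::::::::
14) :::::::::
:::::::::
:::::::::
::::ZZ:::
:::ZZZ:::
:::ZZ>:::
::::ZZ:::
:::::::::
:::::::::
15) :::::::::
:::::::::
:::::::::
::::ZZ:::
:::ZZ^:::
:::ZZ::::
::::ZZ:::
:::::::::
:::::::::

4,5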